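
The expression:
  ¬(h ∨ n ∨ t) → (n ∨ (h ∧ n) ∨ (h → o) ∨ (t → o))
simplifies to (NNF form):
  True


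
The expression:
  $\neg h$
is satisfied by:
  {h: False}


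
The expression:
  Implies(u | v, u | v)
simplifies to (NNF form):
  True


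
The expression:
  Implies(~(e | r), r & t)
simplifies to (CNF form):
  e | r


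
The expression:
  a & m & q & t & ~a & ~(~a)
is never true.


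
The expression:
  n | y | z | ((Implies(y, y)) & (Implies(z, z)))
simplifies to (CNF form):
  True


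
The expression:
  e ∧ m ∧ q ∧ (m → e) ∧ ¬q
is never true.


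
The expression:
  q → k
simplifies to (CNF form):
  k ∨ ¬q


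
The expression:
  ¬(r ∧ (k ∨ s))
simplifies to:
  (¬k ∧ ¬s) ∨ ¬r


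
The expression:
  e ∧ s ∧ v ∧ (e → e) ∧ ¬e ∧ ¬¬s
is never true.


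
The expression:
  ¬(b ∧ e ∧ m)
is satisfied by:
  {m: False, b: False, e: False}
  {e: True, m: False, b: False}
  {b: True, m: False, e: False}
  {e: True, b: True, m: False}
  {m: True, e: False, b: False}
  {e: True, m: True, b: False}
  {b: True, m: True, e: False}


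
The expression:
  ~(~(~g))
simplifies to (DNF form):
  ~g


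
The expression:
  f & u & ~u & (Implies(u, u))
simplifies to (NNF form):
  False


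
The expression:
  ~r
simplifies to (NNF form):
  ~r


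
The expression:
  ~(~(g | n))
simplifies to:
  g | n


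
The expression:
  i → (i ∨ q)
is always true.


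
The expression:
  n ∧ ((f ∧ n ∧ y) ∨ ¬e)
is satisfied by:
  {y: True, f: True, n: True, e: False}
  {y: True, n: True, f: False, e: False}
  {f: True, n: True, y: False, e: False}
  {n: True, y: False, f: False, e: False}
  {y: True, e: True, f: True, n: True}


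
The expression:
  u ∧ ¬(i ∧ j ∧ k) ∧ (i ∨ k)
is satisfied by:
  {i: True, u: True, j: False, k: False}
  {k: True, u: True, j: False, i: False}
  {i: True, k: True, u: True, j: False}
  {i: True, u: True, j: True, k: False}
  {k: True, u: True, j: True, i: False}


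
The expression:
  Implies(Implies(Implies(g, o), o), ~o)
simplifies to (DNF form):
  ~o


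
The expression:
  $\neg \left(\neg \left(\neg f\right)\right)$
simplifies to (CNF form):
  $\neg f$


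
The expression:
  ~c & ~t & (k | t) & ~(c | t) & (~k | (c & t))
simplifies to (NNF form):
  False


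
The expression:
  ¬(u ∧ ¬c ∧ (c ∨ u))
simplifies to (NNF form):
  c ∨ ¬u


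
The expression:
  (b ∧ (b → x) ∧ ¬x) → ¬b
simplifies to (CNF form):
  True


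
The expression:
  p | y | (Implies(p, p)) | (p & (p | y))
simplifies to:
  True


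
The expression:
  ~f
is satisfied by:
  {f: False}


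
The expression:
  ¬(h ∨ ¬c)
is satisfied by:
  {c: True, h: False}


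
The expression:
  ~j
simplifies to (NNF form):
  ~j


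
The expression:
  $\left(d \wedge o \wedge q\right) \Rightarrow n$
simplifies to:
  $n \vee \neg d \vee \neg o \vee \neg q$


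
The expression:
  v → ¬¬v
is always true.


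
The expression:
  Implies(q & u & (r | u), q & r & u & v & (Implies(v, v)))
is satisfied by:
  {v: True, r: True, u: False, q: False}
  {v: True, r: False, u: False, q: False}
  {r: True, v: False, u: False, q: False}
  {v: False, r: False, u: False, q: False}
  {q: True, v: True, r: True, u: False}
  {q: True, v: True, r: False, u: False}
  {q: True, r: True, v: False, u: False}
  {q: True, r: False, v: False, u: False}
  {v: True, u: True, r: True, q: False}
  {v: True, u: True, r: False, q: False}
  {u: True, r: True, v: False, q: False}
  {u: True, v: False, r: False, q: False}
  {q: True, v: True, u: True, r: True}


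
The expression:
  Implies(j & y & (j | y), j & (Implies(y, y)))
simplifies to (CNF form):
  True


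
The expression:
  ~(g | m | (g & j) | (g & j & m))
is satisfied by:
  {g: False, m: False}


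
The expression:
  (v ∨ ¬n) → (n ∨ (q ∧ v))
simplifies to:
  n ∨ (q ∧ v)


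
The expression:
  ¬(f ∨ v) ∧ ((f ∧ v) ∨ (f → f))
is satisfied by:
  {v: False, f: False}


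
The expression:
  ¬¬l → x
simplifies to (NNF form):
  x ∨ ¬l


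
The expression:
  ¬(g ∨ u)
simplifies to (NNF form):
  ¬g ∧ ¬u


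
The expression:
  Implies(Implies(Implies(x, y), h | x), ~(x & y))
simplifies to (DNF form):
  ~x | ~y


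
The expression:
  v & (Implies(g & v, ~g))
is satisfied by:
  {v: True, g: False}


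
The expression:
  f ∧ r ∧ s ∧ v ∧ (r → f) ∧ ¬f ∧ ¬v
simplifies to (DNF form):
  False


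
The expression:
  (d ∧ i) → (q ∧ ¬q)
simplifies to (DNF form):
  ¬d ∨ ¬i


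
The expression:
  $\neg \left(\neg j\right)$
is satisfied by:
  {j: True}


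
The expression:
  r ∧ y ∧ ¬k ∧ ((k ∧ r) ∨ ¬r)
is never true.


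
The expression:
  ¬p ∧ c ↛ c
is never true.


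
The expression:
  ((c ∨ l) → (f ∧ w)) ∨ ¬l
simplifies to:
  (f ∧ w) ∨ ¬l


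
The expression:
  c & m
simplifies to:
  c & m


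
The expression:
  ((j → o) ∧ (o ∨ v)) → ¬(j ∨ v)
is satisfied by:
  {v: False, o: False, j: False}
  {j: True, v: False, o: False}
  {o: True, v: False, j: False}
  {j: True, v: True, o: False}


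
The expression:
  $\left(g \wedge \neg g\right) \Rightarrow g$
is always true.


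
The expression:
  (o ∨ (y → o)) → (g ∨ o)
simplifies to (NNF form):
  g ∨ o ∨ y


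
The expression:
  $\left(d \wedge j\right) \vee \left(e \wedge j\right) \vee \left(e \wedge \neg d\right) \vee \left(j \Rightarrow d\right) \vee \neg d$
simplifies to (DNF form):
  $\text{True}$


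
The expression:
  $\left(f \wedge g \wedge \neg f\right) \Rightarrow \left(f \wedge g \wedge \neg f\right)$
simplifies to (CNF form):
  $\text{True}$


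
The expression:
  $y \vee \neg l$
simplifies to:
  $y \vee \neg l$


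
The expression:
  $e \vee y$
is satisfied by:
  {y: True, e: True}
  {y: True, e: False}
  {e: True, y: False}


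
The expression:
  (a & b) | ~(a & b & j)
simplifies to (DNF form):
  True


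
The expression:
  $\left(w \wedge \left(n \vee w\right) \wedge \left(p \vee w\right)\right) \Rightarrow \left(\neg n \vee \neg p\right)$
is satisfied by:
  {w: False, p: False, n: False}
  {n: True, w: False, p: False}
  {p: True, w: False, n: False}
  {n: True, p: True, w: False}
  {w: True, n: False, p: False}
  {n: True, w: True, p: False}
  {p: True, w: True, n: False}


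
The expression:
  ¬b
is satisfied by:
  {b: False}


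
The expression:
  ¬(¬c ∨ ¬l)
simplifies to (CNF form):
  c ∧ l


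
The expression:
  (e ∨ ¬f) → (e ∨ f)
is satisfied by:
  {e: True, f: True}
  {e: True, f: False}
  {f: True, e: False}


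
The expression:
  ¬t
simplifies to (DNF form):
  ¬t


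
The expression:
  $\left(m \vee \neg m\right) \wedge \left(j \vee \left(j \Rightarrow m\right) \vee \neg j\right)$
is always true.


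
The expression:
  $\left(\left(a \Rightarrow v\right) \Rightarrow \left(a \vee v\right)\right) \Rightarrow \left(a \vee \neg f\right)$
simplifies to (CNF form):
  $a \vee \neg f \vee \neg v$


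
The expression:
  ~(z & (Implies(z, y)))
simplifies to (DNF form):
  ~y | ~z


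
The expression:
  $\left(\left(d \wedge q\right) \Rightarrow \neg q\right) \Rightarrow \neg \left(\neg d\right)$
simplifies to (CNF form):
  $d$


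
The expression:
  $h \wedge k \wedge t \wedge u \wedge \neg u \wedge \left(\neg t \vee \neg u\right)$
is never true.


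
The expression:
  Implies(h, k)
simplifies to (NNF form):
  k | ~h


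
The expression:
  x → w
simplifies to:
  w ∨ ¬x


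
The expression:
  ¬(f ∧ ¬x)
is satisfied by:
  {x: True, f: False}
  {f: False, x: False}
  {f: True, x: True}


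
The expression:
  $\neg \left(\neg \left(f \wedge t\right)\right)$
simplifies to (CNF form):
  $f \wedge t$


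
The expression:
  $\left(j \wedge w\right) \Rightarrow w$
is always true.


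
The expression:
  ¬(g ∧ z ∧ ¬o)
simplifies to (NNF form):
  o ∨ ¬g ∨ ¬z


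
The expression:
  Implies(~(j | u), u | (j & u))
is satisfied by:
  {u: True, j: True}
  {u: True, j: False}
  {j: True, u: False}


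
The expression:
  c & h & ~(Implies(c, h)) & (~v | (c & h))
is never true.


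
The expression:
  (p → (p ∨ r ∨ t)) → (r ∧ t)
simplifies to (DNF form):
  r ∧ t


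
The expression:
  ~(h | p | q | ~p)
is never true.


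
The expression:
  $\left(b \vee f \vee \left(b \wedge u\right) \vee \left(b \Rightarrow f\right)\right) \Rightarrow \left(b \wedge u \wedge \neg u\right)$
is never true.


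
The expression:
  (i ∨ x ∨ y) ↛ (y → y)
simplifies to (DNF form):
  False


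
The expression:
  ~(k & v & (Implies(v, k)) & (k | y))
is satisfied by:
  {k: False, v: False}
  {v: True, k: False}
  {k: True, v: False}


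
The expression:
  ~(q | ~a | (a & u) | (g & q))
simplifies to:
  a & ~q & ~u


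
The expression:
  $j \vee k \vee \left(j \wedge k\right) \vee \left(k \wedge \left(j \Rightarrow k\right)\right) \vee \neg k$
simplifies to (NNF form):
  $\text{True}$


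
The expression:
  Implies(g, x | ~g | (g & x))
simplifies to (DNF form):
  x | ~g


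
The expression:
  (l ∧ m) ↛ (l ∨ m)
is never true.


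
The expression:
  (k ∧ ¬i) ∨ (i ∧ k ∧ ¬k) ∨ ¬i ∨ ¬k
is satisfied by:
  {k: False, i: False}
  {i: True, k: False}
  {k: True, i: False}


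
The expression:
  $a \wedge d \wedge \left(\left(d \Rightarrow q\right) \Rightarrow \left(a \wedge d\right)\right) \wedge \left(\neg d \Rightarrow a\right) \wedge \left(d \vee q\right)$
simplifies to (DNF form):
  $a \wedge d$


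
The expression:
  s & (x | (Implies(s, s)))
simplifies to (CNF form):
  s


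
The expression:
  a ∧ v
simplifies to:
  a ∧ v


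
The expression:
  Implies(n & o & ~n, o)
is always true.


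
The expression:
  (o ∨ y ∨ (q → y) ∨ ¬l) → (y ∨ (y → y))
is always true.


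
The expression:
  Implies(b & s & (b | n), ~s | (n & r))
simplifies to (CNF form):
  (n | ~b | ~s) & (r | ~b | ~s)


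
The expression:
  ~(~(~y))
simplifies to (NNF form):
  ~y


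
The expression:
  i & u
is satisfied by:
  {i: True, u: True}


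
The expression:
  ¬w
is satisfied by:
  {w: False}


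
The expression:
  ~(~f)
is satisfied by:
  {f: True}


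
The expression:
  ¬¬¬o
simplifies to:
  ¬o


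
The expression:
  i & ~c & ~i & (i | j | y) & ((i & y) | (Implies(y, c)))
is never true.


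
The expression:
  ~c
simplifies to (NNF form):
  ~c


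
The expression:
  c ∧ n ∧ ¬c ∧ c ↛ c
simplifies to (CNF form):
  False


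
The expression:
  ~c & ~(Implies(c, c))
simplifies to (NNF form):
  False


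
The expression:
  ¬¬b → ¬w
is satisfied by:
  {w: False, b: False}
  {b: True, w: False}
  {w: True, b: False}


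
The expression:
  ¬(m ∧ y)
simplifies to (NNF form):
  ¬m ∨ ¬y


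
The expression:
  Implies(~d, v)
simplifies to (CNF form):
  d | v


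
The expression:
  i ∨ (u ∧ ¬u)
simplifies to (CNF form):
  i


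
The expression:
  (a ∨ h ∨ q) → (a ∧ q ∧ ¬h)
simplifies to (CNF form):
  ¬h ∧ (a ∨ ¬q) ∧ (q ∨ ¬a)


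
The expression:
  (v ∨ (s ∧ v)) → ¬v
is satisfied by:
  {v: False}


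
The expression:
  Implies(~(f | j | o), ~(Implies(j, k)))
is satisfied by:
  {o: True, f: True, j: True}
  {o: True, f: True, j: False}
  {o: True, j: True, f: False}
  {o: True, j: False, f: False}
  {f: True, j: True, o: False}
  {f: True, j: False, o: False}
  {j: True, f: False, o: False}


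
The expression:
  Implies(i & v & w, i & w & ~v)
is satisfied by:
  {w: False, v: False, i: False}
  {i: True, w: False, v: False}
  {v: True, w: False, i: False}
  {i: True, v: True, w: False}
  {w: True, i: False, v: False}
  {i: True, w: True, v: False}
  {v: True, w: True, i: False}


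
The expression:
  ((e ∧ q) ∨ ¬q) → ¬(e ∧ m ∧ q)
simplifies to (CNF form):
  ¬e ∨ ¬m ∨ ¬q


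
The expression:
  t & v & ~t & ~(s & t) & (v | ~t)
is never true.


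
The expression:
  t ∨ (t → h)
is always true.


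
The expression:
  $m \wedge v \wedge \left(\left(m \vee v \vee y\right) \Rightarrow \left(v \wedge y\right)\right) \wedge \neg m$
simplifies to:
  $\text{False}$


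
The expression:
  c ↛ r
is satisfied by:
  {c: True, r: False}


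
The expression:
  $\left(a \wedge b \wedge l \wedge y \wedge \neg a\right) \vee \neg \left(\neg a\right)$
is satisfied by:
  {a: True}


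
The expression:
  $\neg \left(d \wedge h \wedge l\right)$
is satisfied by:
  {l: False, d: False, h: False}
  {h: True, l: False, d: False}
  {d: True, l: False, h: False}
  {h: True, d: True, l: False}
  {l: True, h: False, d: False}
  {h: True, l: True, d: False}
  {d: True, l: True, h: False}


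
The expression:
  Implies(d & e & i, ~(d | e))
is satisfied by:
  {e: False, d: False, i: False}
  {i: True, e: False, d: False}
  {d: True, e: False, i: False}
  {i: True, d: True, e: False}
  {e: True, i: False, d: False}
  {i: True, e: True, d: False}
  {d: True, e: True, i: False}


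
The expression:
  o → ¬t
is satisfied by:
  {o: False, t: False}
  {t: True, o: False}
  {o: True, t: False}


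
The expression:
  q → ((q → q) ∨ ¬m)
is always true.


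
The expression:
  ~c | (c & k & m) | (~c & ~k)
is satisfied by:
  {m: True, k: True, c: False}
  {m: True, k: False, c: False}
  {k: True, m: False, c: False}
  {m: False, k: False, c: False}
  {m: True, c: True, k: True}


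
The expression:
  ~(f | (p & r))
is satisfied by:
  {p: False, f: False, r: False}
  {r: True, p: False, f: False}
  {p: True, r: False, f: False}


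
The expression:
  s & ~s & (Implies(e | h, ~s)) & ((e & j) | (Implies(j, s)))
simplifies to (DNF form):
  False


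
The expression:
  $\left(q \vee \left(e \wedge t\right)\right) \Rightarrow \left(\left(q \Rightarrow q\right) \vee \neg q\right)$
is always true.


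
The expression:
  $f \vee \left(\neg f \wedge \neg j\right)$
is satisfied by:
  {f: True, j: False}
  {j: False, f: False}
  {j: True, f: True}


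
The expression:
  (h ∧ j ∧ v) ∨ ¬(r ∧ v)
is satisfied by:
  {j: True, h: True, v: False, r: False}
  {j: True, h: False, v: False, r: False}
  {h: True, r: False, j: False, v: False}
  {r: False, h: False, j: False, v: False}
  {r: True, j: True, h: True, v: False}
  {r: True, j: True, h: False, v: False}
  {r: True, h: True, j: False, v: False}
  {r: True, h: False, j: False, v: False}
  {v: True, j: True, h: True, r: False}
  {v: True, j: True, h: False, r: False}
  {v: True, h: True, j: False, r: False}
  {v: True, h: False, j: False, r: False}
  {r: True, v: True, j: True, h: True}


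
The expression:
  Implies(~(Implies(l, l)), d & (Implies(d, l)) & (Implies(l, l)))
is always true.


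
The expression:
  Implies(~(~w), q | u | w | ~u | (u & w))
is always true.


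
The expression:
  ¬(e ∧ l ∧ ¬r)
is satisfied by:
  {r: True, l: False, e: False}
  {l: False, e: False, r: False}
  {r: True, e: True, l: False}
  {e: True, l: False, r: False}
  {r: True, l: True, e: False}
  {l: True, r: False, e: False}
  {r: True, e: True, l: True}


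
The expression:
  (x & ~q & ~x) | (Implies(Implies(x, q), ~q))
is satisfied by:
  {q: False}


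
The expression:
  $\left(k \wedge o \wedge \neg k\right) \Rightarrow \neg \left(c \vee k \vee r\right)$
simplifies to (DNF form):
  $\text{True}$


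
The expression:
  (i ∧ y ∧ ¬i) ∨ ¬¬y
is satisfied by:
  {y: True}


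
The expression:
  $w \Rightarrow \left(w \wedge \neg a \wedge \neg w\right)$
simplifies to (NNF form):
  $\neg w$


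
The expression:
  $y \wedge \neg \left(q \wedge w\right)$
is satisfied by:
  {y: True, w: False, q: False}
  {q: True, y: True, w: False}
  {w: True, y: True, q: False}


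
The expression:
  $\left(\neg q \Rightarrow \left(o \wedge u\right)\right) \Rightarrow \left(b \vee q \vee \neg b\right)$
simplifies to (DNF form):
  $\text{True}$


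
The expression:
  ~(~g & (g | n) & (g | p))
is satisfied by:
  {g: True, p: False, n: False}
  {p: False, n: False, g: False}
  {n: True, g: True, p: False}
  {n: True, p: False, g: False}
  {g: True, p: True, n: False}
  {p: True, g: False, n: False}
  {n: True, p: True, g: True}


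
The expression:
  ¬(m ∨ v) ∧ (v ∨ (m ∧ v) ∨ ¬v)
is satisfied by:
  {v: False, m: False}


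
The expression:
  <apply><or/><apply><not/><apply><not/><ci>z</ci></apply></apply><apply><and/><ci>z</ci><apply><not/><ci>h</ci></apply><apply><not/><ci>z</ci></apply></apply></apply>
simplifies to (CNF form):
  <ci>z</ci>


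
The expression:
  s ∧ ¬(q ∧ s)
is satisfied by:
  {s: True, q: False}


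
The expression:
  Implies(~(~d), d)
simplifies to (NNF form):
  True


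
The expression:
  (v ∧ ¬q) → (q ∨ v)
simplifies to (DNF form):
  True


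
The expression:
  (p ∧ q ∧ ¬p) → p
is always true.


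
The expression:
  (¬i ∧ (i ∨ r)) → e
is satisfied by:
  {i: True, e: True, r: False}
  {i: True, e: False, r: False}
  {e: True, i: False, r: False}
  {i: False, e: False, r: False}
  {i: True, r: True, e: True}
  {i: True, r: True, e: False}
  {r: True, e: True, i: False}


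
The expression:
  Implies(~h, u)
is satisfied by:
  {u: True, h: True}
  {u: True, h: False}
  {h: True, u: False}


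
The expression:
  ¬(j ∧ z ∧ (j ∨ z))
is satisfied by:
  {z: False, j: False}
  {j: True, z: False}
  {z: True, j: False}


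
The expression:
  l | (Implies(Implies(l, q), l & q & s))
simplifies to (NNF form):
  l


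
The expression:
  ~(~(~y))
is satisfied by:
  {y: False}


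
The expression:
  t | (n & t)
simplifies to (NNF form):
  t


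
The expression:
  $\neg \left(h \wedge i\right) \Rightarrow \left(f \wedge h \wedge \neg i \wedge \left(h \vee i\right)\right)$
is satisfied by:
  {h: True, i: True, f: True}
  {h: True, i: True, f: False}
  {h: True, f: True, i: False}


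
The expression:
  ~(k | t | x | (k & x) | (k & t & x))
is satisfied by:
  {x: False, t: False, k: False}


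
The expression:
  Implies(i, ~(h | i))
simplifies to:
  ~i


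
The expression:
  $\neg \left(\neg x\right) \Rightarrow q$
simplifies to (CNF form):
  $q \vee \neg x$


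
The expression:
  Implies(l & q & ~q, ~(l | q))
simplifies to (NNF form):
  True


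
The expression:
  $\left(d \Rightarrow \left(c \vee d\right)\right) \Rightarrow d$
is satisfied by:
  {d: True}


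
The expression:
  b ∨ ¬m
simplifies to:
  b ∨ ¬m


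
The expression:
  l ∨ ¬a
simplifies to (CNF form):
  l ∨ ¬a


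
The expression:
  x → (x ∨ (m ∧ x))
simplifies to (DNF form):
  True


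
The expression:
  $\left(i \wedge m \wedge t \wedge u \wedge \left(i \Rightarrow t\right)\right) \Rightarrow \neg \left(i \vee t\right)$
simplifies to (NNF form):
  $\neg i \vee \neg m \vee \neg t \vee \neg u$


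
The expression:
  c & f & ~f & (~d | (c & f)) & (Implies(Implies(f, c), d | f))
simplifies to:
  False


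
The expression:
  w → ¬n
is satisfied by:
  {w: False, n: False}
  {n: True, w: False}
  {w: True, n: False}


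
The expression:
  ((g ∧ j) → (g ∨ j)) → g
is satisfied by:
  {g: True}


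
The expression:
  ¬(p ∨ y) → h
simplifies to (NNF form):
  h ∨ p ∨ y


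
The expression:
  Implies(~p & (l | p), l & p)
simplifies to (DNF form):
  p | ~l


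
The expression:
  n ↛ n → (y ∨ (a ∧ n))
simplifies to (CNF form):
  True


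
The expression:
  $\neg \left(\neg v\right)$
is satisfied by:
  {v: True}


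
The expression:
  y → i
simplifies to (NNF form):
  i ∨ ¬y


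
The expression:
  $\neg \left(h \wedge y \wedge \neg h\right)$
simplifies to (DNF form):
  $\text{True}$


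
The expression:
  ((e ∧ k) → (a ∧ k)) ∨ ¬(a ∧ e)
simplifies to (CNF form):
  True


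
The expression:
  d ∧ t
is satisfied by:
  {t: True, d: True}


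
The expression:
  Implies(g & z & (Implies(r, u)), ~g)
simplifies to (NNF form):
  ~g | ~z | (r & ~u)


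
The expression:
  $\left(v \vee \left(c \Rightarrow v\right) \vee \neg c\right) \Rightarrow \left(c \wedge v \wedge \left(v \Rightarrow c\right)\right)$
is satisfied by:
  {c: True}


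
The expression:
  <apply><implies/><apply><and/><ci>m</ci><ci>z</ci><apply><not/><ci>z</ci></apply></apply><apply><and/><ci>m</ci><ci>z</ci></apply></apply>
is always true.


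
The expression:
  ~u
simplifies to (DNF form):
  ~u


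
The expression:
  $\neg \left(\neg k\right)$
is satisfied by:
  {k: True}


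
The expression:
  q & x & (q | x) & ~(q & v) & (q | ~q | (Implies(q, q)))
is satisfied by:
  {x: True, q: True, v: False}


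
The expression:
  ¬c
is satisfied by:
  {c: False}


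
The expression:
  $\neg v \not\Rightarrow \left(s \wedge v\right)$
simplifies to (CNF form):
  $\neg v$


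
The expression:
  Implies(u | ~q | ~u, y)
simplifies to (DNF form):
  y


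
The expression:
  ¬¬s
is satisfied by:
  {s: True}


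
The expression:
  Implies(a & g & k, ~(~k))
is always true.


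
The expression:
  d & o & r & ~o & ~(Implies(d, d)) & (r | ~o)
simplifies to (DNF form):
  False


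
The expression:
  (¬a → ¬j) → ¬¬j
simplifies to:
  j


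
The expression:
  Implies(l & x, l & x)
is always true.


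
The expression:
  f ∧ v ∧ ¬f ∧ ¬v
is never true.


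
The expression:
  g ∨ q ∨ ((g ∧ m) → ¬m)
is always true.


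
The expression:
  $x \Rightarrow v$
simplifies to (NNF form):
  $v \vee \neg x$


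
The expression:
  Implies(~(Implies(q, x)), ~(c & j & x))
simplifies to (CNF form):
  True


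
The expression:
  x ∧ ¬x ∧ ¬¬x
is never true.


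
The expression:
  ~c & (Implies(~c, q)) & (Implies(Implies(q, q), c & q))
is never true.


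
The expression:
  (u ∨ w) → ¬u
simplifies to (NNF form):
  ¬u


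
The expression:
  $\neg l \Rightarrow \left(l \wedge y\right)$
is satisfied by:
  {l: True}


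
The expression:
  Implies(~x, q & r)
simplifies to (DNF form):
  x | (q & r)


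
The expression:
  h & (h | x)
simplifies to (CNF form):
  h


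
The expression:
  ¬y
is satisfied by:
  {y: False}


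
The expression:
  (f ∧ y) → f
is always true.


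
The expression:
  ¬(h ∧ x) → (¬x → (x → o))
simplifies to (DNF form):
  True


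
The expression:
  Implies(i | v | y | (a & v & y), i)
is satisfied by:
  {i: True, v: False, y: False}
  {i: True, y: True, v: False}
  {i: True, v: True, y: False}
  {i: True, y: True, v: True}
  {y: False, v: False, i: False}


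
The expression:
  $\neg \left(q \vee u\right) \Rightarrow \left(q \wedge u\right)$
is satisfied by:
  {q: True, u: True}
  {q: True, u: False}
  {u: True, q: False}


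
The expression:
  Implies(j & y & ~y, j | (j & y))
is always true.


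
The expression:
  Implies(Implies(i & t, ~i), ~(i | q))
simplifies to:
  (i & t) | (~i & ~q)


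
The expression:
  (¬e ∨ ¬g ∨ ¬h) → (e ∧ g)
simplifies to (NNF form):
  e ∧ g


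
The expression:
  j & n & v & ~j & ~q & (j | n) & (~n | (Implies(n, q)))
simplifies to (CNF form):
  False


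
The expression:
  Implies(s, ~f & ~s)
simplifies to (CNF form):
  ~s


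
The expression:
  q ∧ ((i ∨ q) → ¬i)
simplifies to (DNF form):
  q ∧ ¬i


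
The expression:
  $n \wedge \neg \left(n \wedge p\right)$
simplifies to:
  $n \wedge \neg p$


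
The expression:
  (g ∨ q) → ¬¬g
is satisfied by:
  {g: True, q: False}
  {q: False, g: False}
  {q: True, g: True}


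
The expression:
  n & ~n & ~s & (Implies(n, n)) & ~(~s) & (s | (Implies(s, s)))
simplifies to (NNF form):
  False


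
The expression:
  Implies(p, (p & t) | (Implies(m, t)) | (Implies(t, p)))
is always true.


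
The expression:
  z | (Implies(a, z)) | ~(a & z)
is always true.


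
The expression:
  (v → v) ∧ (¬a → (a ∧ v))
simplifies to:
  a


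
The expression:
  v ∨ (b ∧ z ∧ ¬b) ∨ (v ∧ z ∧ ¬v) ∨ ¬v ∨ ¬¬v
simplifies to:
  True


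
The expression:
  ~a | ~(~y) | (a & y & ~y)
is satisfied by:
  {y: True, a: False}
  {a: False, y: False}
  {a: True, y: True}


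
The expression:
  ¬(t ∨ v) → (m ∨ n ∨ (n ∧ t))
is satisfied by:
  {t: True, n: True, m: True, v: True}
  {t: True, n: True, m: True, v: False}
  {t: True, n: True, v: True, m: False}
  {t: True, n: True, v: False, m: False}
  {t: True, m: True, v: True, n: False}
  {t: True, m: True, v: False, n: False}
  {t: True, m: False, v: True, n: False}
  {t: True, m: False, v: False, n: False}
  {n: True, m: True, v: True, t: False}
  {n: True, m: True, v: False, t: False}
  {n: True, v: True, m: False, t: False}
  {n: True, v: False, m: False, t: False}
  {m: True, v: True, n: False, t: False}
  {m: True, n: False, v: False, t: False}
  {v: True, n: False, m: False, t: False}


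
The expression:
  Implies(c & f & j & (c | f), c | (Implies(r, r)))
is always true.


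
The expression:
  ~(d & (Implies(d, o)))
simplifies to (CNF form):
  ~d | ~o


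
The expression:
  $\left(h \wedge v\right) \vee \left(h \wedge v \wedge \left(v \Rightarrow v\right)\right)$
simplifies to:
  $h \wedge v$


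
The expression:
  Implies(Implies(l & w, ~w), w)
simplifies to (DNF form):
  w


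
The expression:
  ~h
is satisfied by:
  {h: False}


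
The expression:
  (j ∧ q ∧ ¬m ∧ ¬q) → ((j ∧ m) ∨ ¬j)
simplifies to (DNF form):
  True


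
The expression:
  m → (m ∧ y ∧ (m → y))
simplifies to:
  y ∨ ¬m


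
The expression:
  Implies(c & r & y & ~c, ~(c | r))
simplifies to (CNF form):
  True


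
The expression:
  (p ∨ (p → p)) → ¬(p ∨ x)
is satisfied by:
  {x: False, p: False}


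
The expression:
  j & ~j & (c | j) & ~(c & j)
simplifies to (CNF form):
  False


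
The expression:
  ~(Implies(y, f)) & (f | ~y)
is never true.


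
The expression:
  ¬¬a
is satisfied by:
  {a: True}


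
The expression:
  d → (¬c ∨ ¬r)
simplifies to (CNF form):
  ¬c ∨ ¬d ∨ ¬r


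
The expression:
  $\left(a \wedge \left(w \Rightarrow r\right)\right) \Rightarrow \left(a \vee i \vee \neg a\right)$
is always true.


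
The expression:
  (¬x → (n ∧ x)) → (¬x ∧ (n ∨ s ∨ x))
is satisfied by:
  {x: False}


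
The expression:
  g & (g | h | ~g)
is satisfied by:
  {g: True}


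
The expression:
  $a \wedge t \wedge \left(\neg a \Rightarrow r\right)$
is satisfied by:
  {t: True, a: True}


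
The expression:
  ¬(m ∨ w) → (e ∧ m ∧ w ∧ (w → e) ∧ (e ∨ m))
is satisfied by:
  {m: True, w: True}
  {m: True, w: False}
  {w: True, m: False}


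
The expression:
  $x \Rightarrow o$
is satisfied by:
  {o: True, x: False}
  {x: False, o: False}
  {x: True, o: True}


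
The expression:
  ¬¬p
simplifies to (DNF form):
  p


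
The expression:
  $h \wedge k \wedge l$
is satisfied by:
  {k: True, h: True, l: True}


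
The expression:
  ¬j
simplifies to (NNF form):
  ¬j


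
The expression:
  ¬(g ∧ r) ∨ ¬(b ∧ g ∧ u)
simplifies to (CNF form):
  ¬b ∨ ¬g ∨ ¬r ∨ ¬u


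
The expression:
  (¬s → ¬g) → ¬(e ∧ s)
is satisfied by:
  {s: False, e: False}
  {e: True, s: False}
  {s: True, e: False}


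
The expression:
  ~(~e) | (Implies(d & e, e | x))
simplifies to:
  True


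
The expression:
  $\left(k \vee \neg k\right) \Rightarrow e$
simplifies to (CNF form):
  $e$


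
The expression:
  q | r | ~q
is always true.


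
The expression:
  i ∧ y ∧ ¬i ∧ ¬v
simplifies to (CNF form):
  False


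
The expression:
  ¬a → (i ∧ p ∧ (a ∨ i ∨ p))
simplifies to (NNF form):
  a ∨ (i ∧ p)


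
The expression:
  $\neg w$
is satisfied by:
  {w: False}


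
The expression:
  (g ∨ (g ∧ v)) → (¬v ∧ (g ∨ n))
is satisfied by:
  {g: False, v: False}
  {v: True, g: False}
  {g: True, v: False}


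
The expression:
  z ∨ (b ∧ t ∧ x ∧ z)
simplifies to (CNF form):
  z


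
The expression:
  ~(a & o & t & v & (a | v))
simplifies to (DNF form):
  ~a | ~o | ~t | ~v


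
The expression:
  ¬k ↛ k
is always true.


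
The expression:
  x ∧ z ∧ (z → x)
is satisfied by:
  {z: True, x: True}


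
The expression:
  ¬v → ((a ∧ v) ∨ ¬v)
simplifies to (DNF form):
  True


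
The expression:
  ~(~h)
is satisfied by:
  {h: True}


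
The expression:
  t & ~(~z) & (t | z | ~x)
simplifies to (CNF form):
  t & z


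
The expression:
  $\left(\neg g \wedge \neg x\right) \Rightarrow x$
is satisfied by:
  {x: True, g: True}
  {x: True, g: False}
  {g: True, x: False}


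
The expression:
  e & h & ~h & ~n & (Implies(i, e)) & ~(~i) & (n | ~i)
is never true.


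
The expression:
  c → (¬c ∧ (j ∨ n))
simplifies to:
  ¬c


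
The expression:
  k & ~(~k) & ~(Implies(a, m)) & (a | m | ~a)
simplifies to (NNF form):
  a & k & ~m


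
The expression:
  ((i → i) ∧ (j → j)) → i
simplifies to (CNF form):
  i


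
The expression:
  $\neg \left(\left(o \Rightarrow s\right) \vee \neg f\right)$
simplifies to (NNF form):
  $f \wedge o \wedge \neg s$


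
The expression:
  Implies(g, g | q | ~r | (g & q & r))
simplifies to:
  True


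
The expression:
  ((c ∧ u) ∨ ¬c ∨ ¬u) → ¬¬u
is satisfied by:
  {u: True}


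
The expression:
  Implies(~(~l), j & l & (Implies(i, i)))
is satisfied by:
  {j: True, l: False}
  {l: False, j: False}
  {l: True, j: True}


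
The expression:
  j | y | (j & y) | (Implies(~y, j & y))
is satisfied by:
  {y: True, j: True}
  {y: True, j: False}
  {j: True, y: False}


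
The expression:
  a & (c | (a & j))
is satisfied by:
  {a: True, c: True, j: True}
  {a: True, c: True, j: False}
  {a: True, j: True, c: False}


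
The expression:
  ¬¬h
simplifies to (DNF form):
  h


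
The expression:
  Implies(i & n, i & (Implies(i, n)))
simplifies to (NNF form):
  True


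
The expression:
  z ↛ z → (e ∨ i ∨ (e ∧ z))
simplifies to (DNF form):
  True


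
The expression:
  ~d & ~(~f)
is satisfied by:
  {f: True, d: False}


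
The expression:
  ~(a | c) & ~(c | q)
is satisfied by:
  {q: False, a: False, c: False}


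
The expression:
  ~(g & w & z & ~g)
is always true.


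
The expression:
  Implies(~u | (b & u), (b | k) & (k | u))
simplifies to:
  k | u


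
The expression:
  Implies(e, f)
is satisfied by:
  {f: True, e: False}
  {e: False, f: False}
  {e: True, f: True}


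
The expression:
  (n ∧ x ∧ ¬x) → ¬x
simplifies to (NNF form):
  True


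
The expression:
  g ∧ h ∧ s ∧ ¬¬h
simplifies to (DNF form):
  g ∧ h ∧ s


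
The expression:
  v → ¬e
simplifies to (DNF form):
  ¬e ∨ ¬v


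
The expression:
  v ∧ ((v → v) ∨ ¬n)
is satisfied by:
  {v: True}


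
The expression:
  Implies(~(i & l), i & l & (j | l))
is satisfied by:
  {i: True, l: True}


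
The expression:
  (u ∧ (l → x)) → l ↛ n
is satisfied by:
  {l: True, n: False, u: False, x: False}
  {x: True, l: True, n: False, u: False}
  {l: True, n: True, u: False, x: False}
  {x: True, l: True, n: True, u: False}
  {x: False, n: False, u: False, l: False}
  {x: True, n: False, u: False, l: False}
  {n: True, x: False, u: False, l: False}
  {x: True, n: True, u: False, l: False}
  {u: True, l: True, x: False, n: False}
  {x: True, u: True, l: True, n: False}
  {u: True, l: True, n: True, x: False}


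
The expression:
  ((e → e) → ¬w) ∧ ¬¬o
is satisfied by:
  {o: True, w: False}


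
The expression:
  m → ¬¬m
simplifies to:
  True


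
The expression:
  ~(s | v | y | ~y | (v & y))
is never true.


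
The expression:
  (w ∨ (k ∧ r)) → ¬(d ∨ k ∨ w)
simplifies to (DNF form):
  (¬k ∧ ¬w) ∨ (¬r ∧ ¬w)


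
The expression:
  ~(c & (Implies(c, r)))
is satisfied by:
  {c: False, r: False}
  {r: True, c: False}
  {c: True, r: False}


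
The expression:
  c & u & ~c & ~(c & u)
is never true.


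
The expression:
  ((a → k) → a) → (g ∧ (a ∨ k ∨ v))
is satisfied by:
  {g: True, a: False}
  {a: False, g: False}
  {a: True, g: True}


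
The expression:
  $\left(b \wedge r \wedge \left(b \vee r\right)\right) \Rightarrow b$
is always true.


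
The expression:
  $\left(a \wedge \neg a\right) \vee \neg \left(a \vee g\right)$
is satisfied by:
  {g: False, a: False}


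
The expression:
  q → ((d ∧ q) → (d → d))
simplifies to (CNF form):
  True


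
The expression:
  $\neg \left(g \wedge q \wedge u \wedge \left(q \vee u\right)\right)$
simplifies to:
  $\neg g \vee \neg q \vee \neg u$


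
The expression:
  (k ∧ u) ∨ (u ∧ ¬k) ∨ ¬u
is always true.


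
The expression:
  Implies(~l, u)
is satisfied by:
  {l: True, u: True}
  {l: True, u: False}
  {u: True, l: False}


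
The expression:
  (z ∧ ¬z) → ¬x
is always true.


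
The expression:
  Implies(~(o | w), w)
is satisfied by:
  {o: True, w: True}
  {o: True, w: False}
  {w: True, o: False}


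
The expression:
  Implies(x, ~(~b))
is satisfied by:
  {b: True, x: False}
  {x: False, b: False}
  {x: True, b: True}


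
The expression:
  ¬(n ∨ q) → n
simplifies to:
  n ∨ q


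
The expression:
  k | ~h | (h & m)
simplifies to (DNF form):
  k | m | ~h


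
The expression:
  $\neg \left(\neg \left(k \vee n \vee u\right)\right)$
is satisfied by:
  {n: True, k: True, u: True}
  {n: True, k: True, u: False}
  {n: True, u: True, k: False}
  {n: True, u: False, k: False}
  {k: True, u: True, n: False}
  {k: True, u: False, n: False}
  {u: True, k: False, n: False}


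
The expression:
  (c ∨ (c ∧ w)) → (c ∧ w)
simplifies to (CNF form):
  w ∨ ¬c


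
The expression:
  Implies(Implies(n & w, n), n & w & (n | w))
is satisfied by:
  {w: True, n: True}


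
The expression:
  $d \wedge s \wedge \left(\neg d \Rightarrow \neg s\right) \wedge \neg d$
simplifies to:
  $\text{False}$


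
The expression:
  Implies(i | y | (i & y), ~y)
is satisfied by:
  {y: False}


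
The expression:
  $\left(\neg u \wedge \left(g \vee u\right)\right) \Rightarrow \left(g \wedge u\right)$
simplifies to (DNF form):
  $u \vee \neg g$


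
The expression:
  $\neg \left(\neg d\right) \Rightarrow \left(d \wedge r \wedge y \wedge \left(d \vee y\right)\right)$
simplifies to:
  $\left(r \wedge y\right) \vee \neg d$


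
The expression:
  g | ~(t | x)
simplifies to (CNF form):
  (g | ~t) & (g | ~x)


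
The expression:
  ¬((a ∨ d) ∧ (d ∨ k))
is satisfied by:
  {d: False, k: False, a: False}
  {a: True, d: False, k: False}
  {k: True, d: False, a: False}


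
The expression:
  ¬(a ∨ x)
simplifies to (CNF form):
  ¬a ∧ ¬x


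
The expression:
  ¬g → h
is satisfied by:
  {g: True, h: True}
  {g: True, h: False}
  {h: True, g: False}


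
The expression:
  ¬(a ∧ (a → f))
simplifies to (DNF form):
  ¬a ∨ ¬f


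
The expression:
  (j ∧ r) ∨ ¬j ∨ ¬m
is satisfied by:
  {r: True, m: False, j: False}
  {m: False, j: False, r: False}
  {r: True, j: True, m: False}
  {j: True, m: False, r: False}
  {r: True, m: True, j: False}
  {m: True, r: False, j: False}
  {r: True, j: True, m: True}


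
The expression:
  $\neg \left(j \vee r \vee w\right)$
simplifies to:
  $\neg j \wedge \neg r \wedge \neg w$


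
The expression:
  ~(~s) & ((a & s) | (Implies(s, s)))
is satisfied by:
  {s: True}


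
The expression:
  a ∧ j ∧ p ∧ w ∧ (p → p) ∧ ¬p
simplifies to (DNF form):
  False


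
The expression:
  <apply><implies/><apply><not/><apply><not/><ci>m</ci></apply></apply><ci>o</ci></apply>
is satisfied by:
  {o: True, m: False}
  {m: False, o: False}
  {m: True, o: True}


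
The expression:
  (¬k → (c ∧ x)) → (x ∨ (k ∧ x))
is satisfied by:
  {x: True, k: False}
  {k: False, x: False}
  {k: True, x: True}


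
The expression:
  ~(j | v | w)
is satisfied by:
  {v: False, w: False, j: False}


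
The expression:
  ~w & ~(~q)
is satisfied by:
  {q: True, w: False}


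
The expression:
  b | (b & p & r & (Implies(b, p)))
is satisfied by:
  {b: True}


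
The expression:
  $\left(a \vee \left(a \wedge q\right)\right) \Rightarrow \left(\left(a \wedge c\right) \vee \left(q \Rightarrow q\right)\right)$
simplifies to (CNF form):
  $\text{True}$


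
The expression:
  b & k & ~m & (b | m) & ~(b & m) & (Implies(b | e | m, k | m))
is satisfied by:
  {b: True, k: True, m: False}


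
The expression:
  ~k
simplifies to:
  ~k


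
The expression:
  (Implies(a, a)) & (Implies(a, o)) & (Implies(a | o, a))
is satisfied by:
  {o: False, a: False}
  {a: True, o: True}


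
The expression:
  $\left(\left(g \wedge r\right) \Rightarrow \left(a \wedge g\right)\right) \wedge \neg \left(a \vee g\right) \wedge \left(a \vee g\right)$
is never true.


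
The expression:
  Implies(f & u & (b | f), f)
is always true.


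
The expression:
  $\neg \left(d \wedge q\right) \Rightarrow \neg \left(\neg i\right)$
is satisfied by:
  {i: True, d: True, q: True}
  {i: True, d: True, q: False}
  {i: True, q: True, d: False}
  {i: True, q: False, d: False}
  {d: True, q: True, i: False}


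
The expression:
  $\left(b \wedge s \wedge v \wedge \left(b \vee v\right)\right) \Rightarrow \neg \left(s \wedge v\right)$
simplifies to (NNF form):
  $\neg b \vee \neg s \vee \neg v$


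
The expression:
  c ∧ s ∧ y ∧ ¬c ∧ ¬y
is never true.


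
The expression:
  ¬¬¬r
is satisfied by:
  {r: False}


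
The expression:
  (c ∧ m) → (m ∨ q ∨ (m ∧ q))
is always true.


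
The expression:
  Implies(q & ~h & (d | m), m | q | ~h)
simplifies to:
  True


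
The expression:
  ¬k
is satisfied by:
  {k: False}


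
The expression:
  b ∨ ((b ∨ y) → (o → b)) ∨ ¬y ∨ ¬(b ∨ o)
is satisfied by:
  {b: True, o: False, y: False}
  {o: False, y: False, b: False}
  {b: True, y: True, o: False}
  {y: True, o: False, b: False}
  {b: True, o: True, y: False}
  {o: True, b: False, y: False}
  {b: True, y: True, o: True}
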